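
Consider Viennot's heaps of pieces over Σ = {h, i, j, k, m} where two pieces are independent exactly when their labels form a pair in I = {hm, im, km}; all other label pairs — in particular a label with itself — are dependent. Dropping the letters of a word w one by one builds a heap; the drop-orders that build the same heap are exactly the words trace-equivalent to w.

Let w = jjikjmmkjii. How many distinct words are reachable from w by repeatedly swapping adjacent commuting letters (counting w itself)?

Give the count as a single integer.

3

#0=j has no predecessor
#1=j depends on [0:j]
#2=i depends on [1:j]
#3=k depends on [2:i]
#4=j depends on [3:k]
#5=m depends on [4:j]
#6=m depends on [5:m]
#7=k depends on [4:j]
#8=j depends on [6:m, 7:k]
#9=i depends on [8:j]
#10=i depends on [9:i]
sources: [0:j]
N(rest) = Σ N(rest − s) over sources s of rest; N(one piece) = 1:
  size 1 → [10]=1
  size 2 → [9,10]=1
  size 3 → [8,9,10]=1
  size 4 → [6,8,9,10]=1  [7,8,9,10]=1
  size 5 → [5,6,8,9,10]=1  [6,7,8,9,10]=2
  size 6 → [5,6,7,8,9,10]=3
  size 7 → [4,5,6,7,8,9,10]=3
  size 8 → [3,4,5,6,7,8,9,10]=3
  size 9 → [2,3,4,5,6,7,8,9,10]=3
  first=0(j) contributes 3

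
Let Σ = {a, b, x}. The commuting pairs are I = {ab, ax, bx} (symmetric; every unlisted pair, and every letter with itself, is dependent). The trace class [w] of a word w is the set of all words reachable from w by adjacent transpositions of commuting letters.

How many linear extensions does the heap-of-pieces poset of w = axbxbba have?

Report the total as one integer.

drop 0:a onto floor
drop 1:x onto floor
drop 2:b onto floor
drop 3:x onto {1:x}
drop 4:b onto {2:b}
drop 5:b onto {4:b}
drop 6:a onto {0:a}
ground layer = {0:a, 1:x, 2:b}
drop-orders for the pieces not yet dropped (sum over which currently-grounded one goes next):
  1 to go: {3} 1  {5} 1  {6} 1
  2 to go: {0,6} 1  {1,3} 1  {3,5} 2  {3,6} 2  {4,5} 1  {5,6} 2
  3 to go: {0,3,6} 3  {0,5,6} 3  {1,3,5} 3  {1,3,6} 3  {2,4,5} 1  {3,4,5} 3  {3,5,6} 6  {4,5,6} 3
  4 to go: {0,1,3,6} 6  {0,3,5,6} 12  {0,4,5,6} 6  {1,3,4,5} 6  {1,3,5,6} 12  {2,3,4,5} 4  {2,4,5,6} 4  {3,4,5,6} 12
  5 to go: {0,1,3,5,6} 30  {0,2,4,5,6} 10  {0,3,4,5,6} 30  {1,2,3,4,5} 10  {1,3,4,5,6} 30  {2,3,4,5,6} 20
  if 0:a drops first: 60 orders
  if 1:x drops first: 60 orders
  if 2:b drops first: 90 orders
heap linearizations: 210

210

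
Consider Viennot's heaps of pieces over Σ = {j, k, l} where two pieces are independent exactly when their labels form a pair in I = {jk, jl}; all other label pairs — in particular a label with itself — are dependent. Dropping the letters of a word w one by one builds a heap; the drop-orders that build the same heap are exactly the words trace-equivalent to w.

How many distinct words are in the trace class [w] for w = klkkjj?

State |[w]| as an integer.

15

piece 0:k — minimal
piece 1:l rests on {0:k}
piece 2:k rests on {1:l}
piece 3:k rests on {2:k}
piece 4:j — minimal
piece 5:j rests on {4:j}
minimal pieces: {0:k, 4:j}
ways to finish when only these pieces remain (= sum over removing one remaining piece with nothing left below it):
  1 left: {3}→1  {5}→1
  2 left: {2,3}→1  {3,5}→2  {4,5}→1
  3 left: {1,2,3}→1  {2,3,5}→3  {3,4,5}→3
  4 left: {0,1,2,3}→1  {1,2,3,5}→4  {2,3,4,5}→6
  placing 0:k first → 10 extensions
  placing 4:j first → 5 extensions
total linear extensions = 15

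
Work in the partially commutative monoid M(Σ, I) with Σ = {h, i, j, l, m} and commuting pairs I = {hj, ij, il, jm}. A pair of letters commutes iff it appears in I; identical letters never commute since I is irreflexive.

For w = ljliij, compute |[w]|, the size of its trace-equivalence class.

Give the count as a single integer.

drop 0:l onto floor
drop 1:j onto {0:l}
drop 2:l onto {1:j}
drop 3:i onto floor
drop 4:i onto {3:i}
drop 5:j onto {2:l}
ground layer = {0:l, 3:i}
drop-orders for the pieces not yet dropped (sum over which currently-grounded one goes next):
  1 to go: {4} 1  {5} 1
  2 to go: {2,5} 1  {3,4} 1  {4,5} 2
  3 to go: {1,2,5} 1  {2,4,5} 3  {3,4,5} 3
  4 to go: {0,1,2,5} 1  {1,2,4,5} 4  {2,3,4,5} 6
  if 0:l drops first: 10 orders
  if 3:i drops first: 5 orders
heap linearizations: 15

15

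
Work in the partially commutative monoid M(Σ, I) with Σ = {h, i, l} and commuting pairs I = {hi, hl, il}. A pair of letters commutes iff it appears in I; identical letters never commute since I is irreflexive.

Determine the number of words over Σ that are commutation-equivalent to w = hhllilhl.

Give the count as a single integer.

280

#0=h has no predecessor
#1=h depends on [0:h]
#2=l has no predecessor
#3=l depends on [2:l]
#4=i has no predecessor
#5=l depends on [3:l]
#6=h depends on [1:h]
#7=l depends on [5:l]
sources: [0:h, 2:l, 4:i]
N(rest) = Σ N(rest − s) over sources s of rest; N(one piece) = 1:
  size 1 → [4]=1  [6]=1  [7]=1
  size 2 → [1,6]=1  [4,6]=2  [4,7]=2  [5,7]=1  [6,7]=2
  size 3 → [0,1,6]=1  [1,4,6]=3  [1,6,7]=3  [3,5,7]=1  [4,5,7]=3  [4,6,7]=6  [5,6,7]=3
  size 4 → [0,1,4,6]=4  [0,1,6,7]=4  [1,4,6,7]=12  [1,5,6,7]=6  [2,3,5,7]=1  [3,4,5,7]=4  [3,5,6,7]=4  [4,5,6,7]=12
  size 5 → [0,1,4,6,7]=20  [0,1,5,6,7]=10  [1,3,5,6,7]=10  [1,4,5,6,7]=30  [2,3,4,5,7]=5  [2,3,5,6,7]=5  [3,4,5,6,7]=20
  size 6 → [0,1,3,5,6,7]=20  [0,1,4,5,6,7]=60  [1,2,3,5,6,7]=15  [1,3,4,5,6,7]=60  [2,3,4,5,6,7]=30
  first=0(h) contributes 105
  first=2(l) contributes 140
  first=4(i) contributes 35
|[w]| = 280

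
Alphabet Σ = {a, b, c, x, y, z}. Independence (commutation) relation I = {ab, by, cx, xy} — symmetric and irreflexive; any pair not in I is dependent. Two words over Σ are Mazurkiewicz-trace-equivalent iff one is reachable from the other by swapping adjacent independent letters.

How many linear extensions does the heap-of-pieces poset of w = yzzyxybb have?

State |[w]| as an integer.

0(y) covers ∅
1(z) covers 0:y
2(z) covers 1:z
3(y) covers 2:z
4(x) covers 2:z
5(y) covers 3:y
6(b) covers 4:x
7(b) covers 6:b
floor of heap: 0:y
completions by unplaced set U, small U first (add the entries for U minus each lowest piece of U):
  |U|=1: {5}:1  {7}:1
  |U|=2: {3,5}:1  {5,7}:2  {6,7}:1
  |U|=3: {3,5,7}:3  {4,6,7}:1  {5,6,7}:3
  |U|=4: {3,5,6,7}:6  {4,5,6,7}:4
  |U|=5: {3,4,5,6,7}:10
  |U|=6: {2,3,4,5,6,7}:10
  start at 0(y): 10

10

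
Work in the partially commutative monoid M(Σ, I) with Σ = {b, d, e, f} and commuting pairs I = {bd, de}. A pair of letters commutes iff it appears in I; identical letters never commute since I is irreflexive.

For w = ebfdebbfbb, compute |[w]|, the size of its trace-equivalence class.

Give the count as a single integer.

4

#0=e has no predecessor
#1=b depends on [0:e]
#2=f depends on [1:b]
#3=d depends on [2:f]
#4=e depends on [2:f]
#5=b depends on [4:e]
#6=b depends on [5:b]
#7=f depends on [3:d, 6:b]
#8=b depends on [7:f]
#9=b depends on [8:b]
sources: [0:e]
N(rest) = Σ N(rest − s) over sources s of rest; N(one piece) = 1:
  size 1 → [9]=1
  size 2 → [8,9]=1
  size 3 → [7,8,9]=1
  size 4 → [3,7,8,9]=1  [6,7,8,9]=1
  size 5 → [3,6,7,8,9]=2  [5,6,7,8,9]=1
  size 6 → [3,5,6,7,8,9]=3  [4,5,6,7,8,9]=1
  size 7 → [3,4,5,6,7,8,9]=4
  size 8 → [2,3,4,5,6,7,8,9]=4
  first=0(e) contributes 4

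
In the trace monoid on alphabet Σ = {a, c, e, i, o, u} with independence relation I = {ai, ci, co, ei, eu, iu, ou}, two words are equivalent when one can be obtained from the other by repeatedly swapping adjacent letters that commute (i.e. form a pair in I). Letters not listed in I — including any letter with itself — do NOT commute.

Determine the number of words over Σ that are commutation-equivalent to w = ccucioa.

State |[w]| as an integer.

piece 0:c — minimal
piece 1:c rests on {0:c}
piece 2:u rests on {1:c}
piece 3:c rests on {2:u}
piece 4:i — minimal
piece 5:o rests on {4:i}
piece 6:a rests on {3:c, 5:o}
minimal pieces: {0:c, 4:i}
ways to finish when only these pieces remain (= sum over removing one remaining piece with nothing left below it):
  1 left: {6}→1
  2 left: {3,6}→1  {5,6}→1
  3 left: {2,3,6}→1  {3,5,6}→2  {4,5,6}→1
  4 left: {1,2,3,6}→1  {2,3,5,6}→3  {3,4,5,6}→3
  5 left: {0,1,2,3,6}→1  {1,2,3,5,6}→4  {2,3,4,5,6}→6
  placing 0:c first → 10 extensions
  placing 4:i first → 5 extensions
total linear extensions = 15

15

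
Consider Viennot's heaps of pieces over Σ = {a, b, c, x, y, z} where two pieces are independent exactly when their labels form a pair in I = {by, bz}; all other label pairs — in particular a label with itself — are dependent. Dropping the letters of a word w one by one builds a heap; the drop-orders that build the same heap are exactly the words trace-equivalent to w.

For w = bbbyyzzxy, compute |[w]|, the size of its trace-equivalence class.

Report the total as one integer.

35

0(b) covers ∅
1(b) covers 0:b
2(b) covers 1:b
3(y) covers ∅
4(y) covers 3:y
5(z) covers 4:y
6(z) covers 5:z
7(x) covers 2:b, 6:z
8(y) covers 7:x
floor of heap: 0:b, 3:y
completions by unplaced set U, small U first (add the entries for U minus each lowest piece of U):
  |U|=1: {8}:1
  |U|=2: {7,8}:1
  |U|=3: {2,7,8}:1  {6,7,8}:1
  |U|=4: {1,2,7,8}:1  {2,6,7,8}:2  {5,6,7,8}:1
  |U|=5: {0,1,2,7,8}:1  {1,2,6,7,8}:3  {2,5,6,7,8}:3  {4,5,6,7,8}:1
  |U|=6: {0,1,2,6,7,8}:4  {1,2,5,6,7,8}:6  {2,4,5,6,7,8}:4  {3,4,5,6,7,8}:1
  |U|=7: {0,1,2,5,6,7,8}:10  {1,2,4,5,6,7,8}:10  {2,3,4,5,6,7,8}:5
  start at 0(b): 15
  start at 3(y): 20
sum over floor = 35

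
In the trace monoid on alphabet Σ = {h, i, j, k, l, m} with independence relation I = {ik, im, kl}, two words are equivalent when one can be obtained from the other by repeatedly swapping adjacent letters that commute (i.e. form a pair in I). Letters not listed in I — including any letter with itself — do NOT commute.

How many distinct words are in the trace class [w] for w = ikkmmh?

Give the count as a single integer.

5

piece 0:i — minimal
piece 1:k — minimal
piece 2:k rests on {1:k}
piece 3:m rests on {2:k}
piece 4:m rests on {3:m}
piece 5:h rests on {0:i, 4:m}
minimal pieces: {0:i, 1:k}
ways to finish when only these pieces remain (= sum over removing one remaining piece with nothing left below it):
  1 left: {5}→1
  2 left: {0,5}→1  {4,5}→1
  3 left: {0,4,5}→2  {3,4,5}→1
  4 left: {0,3,4,5}→3  {2,3,4,5}→1
  placing 0:i first → 1 extensions
  placing 1:k first → 4 extensions
total linear extensions = 5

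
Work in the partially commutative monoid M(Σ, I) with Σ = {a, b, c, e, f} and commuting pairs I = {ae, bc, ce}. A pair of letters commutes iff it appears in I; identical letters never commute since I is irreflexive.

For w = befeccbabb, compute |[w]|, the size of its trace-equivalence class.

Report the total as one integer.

#0=b has no predecessor
#1=e depends on [0:b]
#2=f depends on [1:e]
#3=e depends on [2:f]
#4=c depends on [2:f]
#5=c depends on [4:c]
#6=b depends on [3:e]
#7=a depends on [5:c, 6:b]
#8=b depends on [7:a]
#9=b depends on [8:b]
sources: [0:b]
N(rest) = Σ N(rest − s) over sources s of rest; N(one piece) = 1:
  size 1 → [9]=1
  size 2 → [8,9]=1
  size 3 → [7,8,9]=1
  size 4 → [5,7,8,9]=1  [6,7,8,9]=1
  size 5 → [3,6,7,8,9]=1  [4,5,7,8,9]=1  [5,6,7,8,9]=2
  size 6 → [3,5,6,7,8,9]=3  [4,5,6,7,8,9]=3
  size 7 → [3,4,5,6,7,8,9]=6
  size 8 → [2,3,4,5,6,7,8,9]=6
  first=0(b) contributes 6

6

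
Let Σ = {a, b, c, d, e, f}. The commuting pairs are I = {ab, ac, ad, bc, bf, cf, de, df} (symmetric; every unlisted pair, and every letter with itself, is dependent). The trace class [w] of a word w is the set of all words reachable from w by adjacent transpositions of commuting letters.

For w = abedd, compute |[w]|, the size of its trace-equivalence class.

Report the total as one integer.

9

piece 0:a — minimal
piece 1:b — minimal
piece 2:e rests on {0:a, 1:b}
piece 3:d rests on {1:b}
piece 4:d rests on {3:d}
minimal pieces: {0:a, 1:b}
ways to finish when only these pieces remain (= sum over removing one remaining piece with nothing left below it):
  1 left: {2}→1  {4}→1
  2 left: {0,2}→1  {2,4}→2  {3,4}→1
  3 left: {0,2,4}→3  {2,3,4}→3
  placing 0:a first → 3 extensions
  placing 1:b first → 6 extensions
total linear extensions = 9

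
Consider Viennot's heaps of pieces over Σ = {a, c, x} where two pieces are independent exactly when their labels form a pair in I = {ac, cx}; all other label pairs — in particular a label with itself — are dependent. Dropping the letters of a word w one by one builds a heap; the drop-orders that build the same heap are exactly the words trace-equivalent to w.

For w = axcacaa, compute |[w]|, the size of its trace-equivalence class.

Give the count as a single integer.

0(a) covers ∅
1(x) covers 0:a
2(c) covers ∅
3(a) covers 1:x
4(c) covers 2:c
5(a) covers 3:a
6(a) covers 5:a
floor of heap: 0:a, 2:c
completions by unplaced set U, small U first (add the entries for U minus each lowest piece of U):
  |U|=1: {4}:1  {6}:1
  |U|=2: {2,4}:1  {4,6}:2  {5,6}:1
  |U|=3: {2,4,6}:3  {3,5,6}:1  {4,5,6}:3
  |U|=4: {1,3,5,6}:1  {2,4,5,6}:6  {3,4,5,6}:4
  |U|=5: {0,1,3,5,6}:1  {1,3,4,5,6}:5  {2,3,4,5,6}:10
  start at 0(a): 15
  start at 2(c): 6
sum over floor = 21

21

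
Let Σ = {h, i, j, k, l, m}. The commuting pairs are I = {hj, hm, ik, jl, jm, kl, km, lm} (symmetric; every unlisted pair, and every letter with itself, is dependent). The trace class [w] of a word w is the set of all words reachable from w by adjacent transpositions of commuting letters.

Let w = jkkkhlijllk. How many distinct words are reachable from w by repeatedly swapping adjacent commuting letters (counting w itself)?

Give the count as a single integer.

0(j) covers ∅
1(k) covers 0:j
2(k) covers 1:k
3(k) covers 2:k
4(h) covers 3:k
5(l) covers 4:h
6(i) covers 5:l
7(j) covers 6:i
8(l) covers 6:i
9(l) covers 8:l
10(k) covers 7:j
floor of heap: 0:j
completions by unplaced set U, small U first (add the entries for U minus each lowest piece of U):
  |U|=1: {9}:1  {10}:1
  |U|=2: {7,10}:1  {8,9}:1  {9,10}:2
  |U|=3: {7,9,10}:3  {8,9,10}:3
  |U|=4: {7,8,9,10}:6
  |U|=5: {6,7,8,9,10}:6
  |U|=6: {5,6,7,8,9,10}:6
  |U|=7: {4,5,6,7,8,9,10}:6
  |U|=8: {3,4,5,6,7,8,9,10}:6
  |U|=9: {2,3,4,5,6,7,8,9,10}:6
  start at 0(j): 6

6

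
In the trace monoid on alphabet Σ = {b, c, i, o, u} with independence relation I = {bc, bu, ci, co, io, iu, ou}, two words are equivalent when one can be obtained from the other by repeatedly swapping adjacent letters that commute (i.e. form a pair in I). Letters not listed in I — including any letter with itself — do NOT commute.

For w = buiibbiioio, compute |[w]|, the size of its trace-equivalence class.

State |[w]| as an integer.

110

#0=b has no predecessor
#1=u has no predecessor
#2=i depends on [0:b]
#3=i depends on [2:i]
#4=b depends on [3:i]
#5=b depends on [4:b]
#6=i depends on [5:b]
#7=i depends on [6:i]
#8=o depends on [5:b]
#9=i depends on [7:i]
#10=o depends on [8:o]
sources: [0:b, 1:u]
N(rest) = Σ N(rest − s) over sources s of rest; N(one piece) = 1:
  size 1 → [1]=1  [9]=1  [10]=1
  size 2 → [1,9]=2  [1,10]=2  [7,9]=1  [8,10]=1  [9,10]=2
  size 3 → [1,7,9]=3  [1,8,10]=3  [1,9,10]=6  [6,7,9]=1  [7,9,10]=3  [8,9,10]=3
  size 4 → [1,6,7,9]=4  [1,7,9,10]=12  [1,8,9,10]=12  [6,7,9,10]=4  [7,8,9,10]=6
  size 5 → [1,6,7,9,10]=20  [1,7,8,9,10]=30  [6,7,8,9,10]=10
  size 6 → [1,6,7,8,9,10]=60  [5,6,7,8,9,10]=10
  size 7 → [1,5,6,7,8,9,10]=70  [4,5,6,7,8,9,10]=10
  size 8 → [1,4,5,6,7,8,9,10]=80  [3,4,5,6,7,8,9,10]=10
  size 9 → [1,3,4,5,6,7,8,9,10]=90  [2,3,4,5,6,7,8,9,10]=10
  first=0(b) contributes 100
  first=1(u) contributes 10
|[w]| = 110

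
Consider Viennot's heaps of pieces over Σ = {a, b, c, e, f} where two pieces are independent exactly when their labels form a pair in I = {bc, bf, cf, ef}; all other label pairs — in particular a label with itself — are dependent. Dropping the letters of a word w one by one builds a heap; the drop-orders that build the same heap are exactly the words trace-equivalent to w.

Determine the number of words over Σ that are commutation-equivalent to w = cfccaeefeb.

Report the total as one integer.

drop 0:c onto floor
drop 1:f onto floor
drop 2:c onto {0:c}
drop 3:c onto {2:c}
drop 4:a onto {1:f, 3:c}
drop 5:e onto {4:a}
drop 6:e onto {5:e}
drop 7:f onto {4:a}
drop 8:e onto {6:e}
drop 9:b onto {8:e}
ground layer = {0:c, 1:f}
drop-orders for the pieces not yet dropped (sum over which currently-grounded one goes next):
  1 to go: {7} 1  {9} 1
  2 to go: {7,9} 2  {8,9} 1
  3 to go: {6,8,9} 1  {7,8,9} 3
  4 to go: {5,6,8,9} 1  {6,7,8,9} 4
  5 to go: {5,6,7,8,9} 5
  6 to go: {4,5,6,7,8,9} 5
  7 to go: {1,4,5,6,7,8,9} 5  {3,4,5,6,7,8,9} 5
  8 to go: {1,3,4,5,6,7,8,9} 10  {2,3,4,5,6,7,8,9} 5
  if 0:c drops first: 15 orders
  if 1:f drops first: 5 orders
heap linearizations: 20

20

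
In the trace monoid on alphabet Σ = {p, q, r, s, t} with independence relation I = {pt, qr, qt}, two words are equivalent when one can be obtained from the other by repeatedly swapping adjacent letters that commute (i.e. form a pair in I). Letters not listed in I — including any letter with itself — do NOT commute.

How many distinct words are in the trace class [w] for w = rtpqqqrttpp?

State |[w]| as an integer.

#0=r has no predecessor
#1=t depends on [0:r]
#2=p depends on [0:r]
#3=q depends on [2:p]
#4=q depends on [3:q]
#5=q depends on [4:q]
#6=r depends on [1:t, 2:p]
#7=t depends on [6:r]
#8=t depends on [7:t]
#9=p depends on [5:q, 6:r]
#10=p depends on [9:p]
sources: [0:r]
N(rest) = Σ N(rest − s) over sources s of rest; N(one piece) = 1:
  size 1 → [8]=1  [10]=1
  size 2 → [7,8]=1  [8,10]=2  [9,10]=1
  size 3 → [5,9,10]=1  [7,8,10]=3  [8,9,10]=3
  size 4 → [4,5,9,10]=1  [5,8,9,10]=4  [7,8,9,10]=6
  size 5 → [3,4,5,9,10]=1  [4,5,8,9,10]=5  [5,7,8,9,10]=10  [6,7,8,9,10]=6
  size 6 → [1,6,7,8,9,10]=6  [3,4,5,8,9,10]=6  [4,5,7,8,9,10]=15  [5,6,7,8,9,10]=16
  size 7 → [1,5,6,7,8,9,10]=22  [3,4,5,7,8,9,10]=21  [4,5,6,7,8,9,10]=31
  size 8 → [1,4,5,6,7,8,9,10]=53  [3,4,5,6,7,8,9,10]=52
  size 9 → [1,3,4,5,6,7,8,9,10]=105  [2,3,4,5,6,7,8,9,10]=52
  first=0(r) contributes 157

157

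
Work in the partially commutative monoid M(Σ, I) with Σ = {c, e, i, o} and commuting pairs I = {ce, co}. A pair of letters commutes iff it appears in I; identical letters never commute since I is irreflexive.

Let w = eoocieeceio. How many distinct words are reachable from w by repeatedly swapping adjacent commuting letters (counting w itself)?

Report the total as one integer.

0(e) covers ∅
1(o) covers 0:e
2(o) covers 1:o
3(c) covers ∅
4(i) covers 2:o, 3:c
5(e) covers 4:i
6(e) covers 5:e
7(c) covers 4:i
8(e) covers 6:e
9(i) covers 7:c, 8:e
10(o) covers 9:i
floor of heap: 0:e, 3:c
completions by unplaced set U, small U first (add the entries for U minus each lowest piece of U):
  |U|=1: {10}:1
  |U|=2: {9,10}:1
  |U|=3: {7,9,10}:1  {8,9,10}:1
  |U|=4: {6,8,9,10}:1  {7,8,9,10}:2
  |U|=5: {5,6,8,9,10}:1  {6,7,8,9,10}:3
  |U|=6: {5,6,7,8,9,10}:4
  |U|=7: {4,5,6,7,8,9,10}:4
  |U|=8: {2,4,5,6,7,8,9,10}:4  {3,4,5,6,7,8,9,10}:4
  |U|=9: {1,2,4,5,6,7,8,9,10}:4  {2,3,4,5,6,7,8,9,10}:8
  start at 0(e): 12
  start at 3(c): 4
sum over floor = 16

16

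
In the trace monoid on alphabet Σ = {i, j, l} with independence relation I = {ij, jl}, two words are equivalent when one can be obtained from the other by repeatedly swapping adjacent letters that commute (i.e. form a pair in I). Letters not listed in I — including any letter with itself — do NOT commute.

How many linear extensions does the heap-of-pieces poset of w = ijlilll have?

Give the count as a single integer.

7

#0=i has no predecessor
#1=j has no predecessor
#2=l depends on [0:i]
#3=i depends on [2:l]
#4=l depends on [3:i]
#5=l depends on [4:l]
#6=l depends on [5:l]
sources: [0:i, 1:j]
N(rest) = Σ N(rest − s) over sources s of rest; N(one piece) = 1:
  size 1 → [1]=1  [6]=1
  size 2 → [1,6]=2  [5,6]=1
  size 3 → [1,5,6]=3  [4,5,6]=1
  size 4 → [1,4,5,6]=4  [3,4,5,6]=1
  size 5 → [1,3,4,5,6]=5  [2,3,4,5,6]=1
  first=0(i) contributes 6
  first=1(j) contributes 1
|[w]| = 7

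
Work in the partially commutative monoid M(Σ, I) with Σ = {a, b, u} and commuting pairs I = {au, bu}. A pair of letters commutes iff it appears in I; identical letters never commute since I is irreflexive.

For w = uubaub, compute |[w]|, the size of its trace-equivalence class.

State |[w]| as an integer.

20

#0=u has no predecessor
#1=u depends on [0:u]
#2=b has no predecessor
#3=a depends on [2:b]
#4=u depends on [1:u]
#5=b depends on [3:a]
sources: [0:u, 2:b]
N(rest) = Σ N(rest − s) over sources s of rest; N(one piece) = 1:
  size 1 → [4]=1  [5]=1
  size 2 → [1,4]=1  [3,5]=1  [4,5]=2
  size 3 → [0,1,4]=1  [1,4,5]=3  [2,3,5]=1  [3,4,5]=3
  size 4 → [0,1,4,5]=4  [1,3,4,5]=6  [2,3,4,5]=4
  first=0(u) contributes 10
  first=2(b) contributes 10
|[w]| = 20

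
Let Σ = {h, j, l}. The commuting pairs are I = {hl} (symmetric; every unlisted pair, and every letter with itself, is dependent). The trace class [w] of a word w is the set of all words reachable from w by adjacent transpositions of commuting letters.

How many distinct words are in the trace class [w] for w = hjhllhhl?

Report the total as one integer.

20

piece 0:h — minimal
piece 1:j rests on {0:h}
piece 2:h rests on {1:j}
piece 3:l rests on {1:j}
piece 4:l rests on {3:l}
piece 5:h rests on {2:h}
piece 6:h rests on {5:h}
piece 7:l rests on {4:l}
minimal pieces: {0:h}
ways to finish when only these pieces remain (= sum over removing one remaining piece with nothing left below it):
  1 left: {6}→1  {7}→1
  2 left: {4,7}→1  {5,6}→1  {6,7}→2
  3 left: {2,5,6}→1  {3,4,7}→1  {4,6,7}→3  {5,6,7}→3
  4 left: {2,5,6,7}→4  {3,4,6,7}→4  {4,5,6,7}→6
  5 left: {2,4,5,6,7}→10  {3,4,5,6,7}→10
  6 left: {2,3,4,5,6,7}→20
  placing 0:h first → 20 extensions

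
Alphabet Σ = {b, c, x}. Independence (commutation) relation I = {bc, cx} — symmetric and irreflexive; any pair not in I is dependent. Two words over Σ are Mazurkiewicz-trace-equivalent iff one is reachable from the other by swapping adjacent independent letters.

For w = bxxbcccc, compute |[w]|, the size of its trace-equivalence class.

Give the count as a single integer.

70

drop 0:b onto floor
drop 1:x onto {0:b}
drop 2:x onto {1:x}
drop 3:b onto {2:x}
drop 4:c onto floor
drop 5:c onto {4:c}
drop 6:c onto {5:c}
drop 7:c onto {6:c}
ground layer = {0:b, 4:c}
drop-orders for the pieces not yet dropped (sum over which currently-grounded one goes next):
  1 to go: {3} 1  {7} 1
  2 to go: {2,3} 1  {3,7} 2  {6,7} 1
  3 to go: {1,2,3} 1  {2,3,7} 3  {3,6,7} 3  {5,6,7} 1
  4 to go: {0,1,2,3} 1  {1,2,3,7} 4  {2,3,6,7} 6  {3,5,6,7} 4  {4,5,6,7} 1
  5 to go: {0,1,2,3,7} 5  {1,2,3,6,7} 10  {2,3,5,6,7} 10  {3,4,5,6,7} 5
  6 to go: {0,1,2,3,6,7} 15  {1,2,3,5,6,7} 20  {2,3,4,5,6,7} 15
  if 0:b drops first: 35 orders
  if 4:c drops first: 35 orders
heap linearizations: 70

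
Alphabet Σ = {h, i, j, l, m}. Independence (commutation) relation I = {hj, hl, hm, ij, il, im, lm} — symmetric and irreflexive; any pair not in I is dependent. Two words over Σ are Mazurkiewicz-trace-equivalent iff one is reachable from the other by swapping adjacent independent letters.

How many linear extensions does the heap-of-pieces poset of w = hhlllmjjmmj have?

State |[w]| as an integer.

piece 0:h — minimal
piece 1:h rests on {0:h}
piece 2:l — minimal
piece 3:l rests on {2:l}
piece 4:l rests on {3:l}
piece 5:m — minimal
piece 6:j rests on {4:l, 5:m}
piece 7:j rests on {6:j}
piece 8:m rests on {7:j}
piece 9:m rests on {8:m}
piece 10:j rests on {9:m}
minimal pieces: {0:h, 2:l, 5:m}
ways to finish when only these pieces remain (= sum over removing one remaining piece with nothing left below it):
  1 left: {1}→1  {10}→1
  2 left: {0,1}→1  {1,10}→2  {9,10}→1
  3 left: {0,1,10}→3  {1,9,10}→3  {8,9,10}→1
  4 left: {0,1,9,10}→6  {1,8,9,10}→4  {7,8,9,10}→1
  5 left: {0,1,8,9,10}→10  {1,7,8,9,10}→5  {6,7,8,9,10}→1
  6 left: {0,1,7,8,9,10}→15  {1,6,7,8,9,10}→6  {4,6,7,8,9,10}→1  {5,6,7,8,9,10}→1
  7 left: {0,1,6,7,8,9,10}→21  {1,4,6,7,8,9,10}→7  {1,5,6,7,8,9,10}→7  {3,4,6,7,8,9,10}→1  {4,5,6,7,8,9,10}→2
  8 left: {0,1,4,6,7,8,9,10}→28  {0,1,5,6,7,8,9,10}→28  {1,3,4,6,7,8,9,10}→8  {1,4,5,6,7,8,9,10}→16  {2,3,4,6,7,8,9,10}→1  {3,4,5,6,7,8,9,10}→3
  9 left: {0,1,3,4,6,7,8,9,10}→36  {0,1,4,5,6,7,8,9,10}→72  {1,2,3,4,6,7,8,9,10}→9  {1,3,4,5,6,7,8,9,10}→27  {2,3,4,5,6,7,8,9,10}→4
  placing 0:h first → 40 extensions
  placing 2:l first → 135 extensions
  placing 5:m first → 45 extensions
total linear extensions = 220

220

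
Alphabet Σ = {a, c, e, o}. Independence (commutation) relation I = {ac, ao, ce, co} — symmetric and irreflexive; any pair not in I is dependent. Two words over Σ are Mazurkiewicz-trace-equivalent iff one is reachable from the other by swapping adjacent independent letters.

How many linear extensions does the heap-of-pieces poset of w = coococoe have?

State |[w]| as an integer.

56

drop 0:c onto floor
drop 1:o onto floor
drop 2:o onto {1:o}
drop 3:c onto {0:c}
drop 4:o onto {2:o}
drop 5:c onto {3:c}
drop 6:o onto {4:o}
drop 7:e onto {6:o}
ground layer = {0:c, 1:o}
drop-orders for the pieces not yet dropped (sum over which currently-grounded one goes next):
  1 to go: {5} 1  {7} 1
  2 to go: {3,5} 1  {5,7} 2  {6,7} 1
  3 to go: {0,3,5} 1  {3,5,7} 3  {4,6,7} 1  {5,6,7} 3
  4 to go: {0,3,5,7} 4  {2,4,6,7} 1  {3,5,6,7} 6  {4,5,6,7} 4
  5 to go: {0,3,5,6,7} 10  {1,2,4,6,7} 1  {2,4,5,6,7} 5  {3,4,5,6,7} 10
  6 to go: {0,3,4,5,6,7} 20  {1,2,4,5,6,7} 6  {2,3,4,5,6,7} 15
  if 0:c drops first: 21 orders
  if 1:o drops first: 35 orders
heap linearizations: 56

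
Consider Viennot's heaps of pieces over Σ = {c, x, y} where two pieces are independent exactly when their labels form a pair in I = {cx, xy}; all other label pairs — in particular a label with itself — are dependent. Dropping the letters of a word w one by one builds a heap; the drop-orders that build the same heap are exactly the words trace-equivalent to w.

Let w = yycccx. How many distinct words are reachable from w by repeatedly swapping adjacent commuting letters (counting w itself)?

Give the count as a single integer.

drop 0:y onto floor
drop 1:y onto {0:y}
drop 2:c onto {1:y}
drop 3:c onto {2:c}
drop 4:c onto {3:c}
drop 5:x onto floor
ground layer = {0:y, 5:x}
drop-orders for the pieces not yet dropped (sum over which currently-grounded one goes next):
  1 to go: {4} 1  {5} 1
  2 to go: {3,4} 1  {4,5} 2
  3 to go: {2,3,4} 1  {3,4,5} 3
  4 to go: {1,2,3,4} 1  {2,3,4,5} 4
  if 0:y drops first: 5 orders
  if 5:x drops first: 1 orders
heap linearizations: 6

6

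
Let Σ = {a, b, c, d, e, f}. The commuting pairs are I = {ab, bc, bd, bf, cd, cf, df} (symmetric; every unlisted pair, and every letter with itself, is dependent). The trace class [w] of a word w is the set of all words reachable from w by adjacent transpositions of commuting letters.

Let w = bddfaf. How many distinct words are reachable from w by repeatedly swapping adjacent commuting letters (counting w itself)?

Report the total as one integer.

18

drop 0:b onto floor
drop 1:d onto floor
drop 2:d onto {1:d}
drop 3:f onto floor
drop 4:a onto {2:d, 3:f}
drop 5:f onto {4:a}
ground layer = {0:b, 1:d, 3:f}
drop-orders for the pieces not yet dropped (sum over which currently-grounded one goes next):
  1 to go: {0} 1  {5} 1
  2 to go: {0,5} 2  {4,5} 1
  3 to go: {0,4,5} 3  {2,4,5} 1  {3,4,5} 1
  4 to go: {0,2,4,5} 4  {0,3,4,5} 4  {1,2,4,5} 1  {2,3,4,5} 2
  if 0:b drops first: 3 orders
  if 1:d drops first: 10 orders
  if 3:f drops first: 5 orders
heap linearizations: 18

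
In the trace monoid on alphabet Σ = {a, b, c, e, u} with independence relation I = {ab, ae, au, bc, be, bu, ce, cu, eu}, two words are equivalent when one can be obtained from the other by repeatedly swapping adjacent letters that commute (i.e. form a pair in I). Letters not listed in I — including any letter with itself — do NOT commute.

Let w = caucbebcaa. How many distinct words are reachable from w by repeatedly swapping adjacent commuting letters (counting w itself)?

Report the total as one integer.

piece 0:c — minimal
piece 1:a rests on {0:c}
piece 2:u — minimal
piece 3:c rests on {1:a}
piece 4:b — minimal
piece 5:e — minimal
piece 6:b rests on {4:b}
piece 7:c rests on {3:c}
piece 8:a rests on {7:c}
piece 9:a rests on {8:a}
minimal pieces: {0:c, 2:u, 4:b, 5:e}
ways to finish when only these pieces remain (= sum over removing one remaining piece with nothing left below it):
  1 left: {2}→1  {5}→1  {6}→1  {9}→1
  2 left: {2,5}→2  {2,6}→2  {2,9}→2  {4,6}→1  {5,6}→2  {5,9}→2  {6,9}→2  {8,9}→1
  3 left: {2,4,6}→3  {2,5,6}→6  {2,5,9}→6  {2,6,9}→6  {2,8,9}→3  {4,5,6}→3  {4,6,9}→3  {5,6,9}→6  {5,8,9}→3  {6,8,9}→3  {7,8,9}→1
  4 left: {2,4,5,6}→12  {2,4,6,9}→12  {2,5,6,9}→24  {2,5,8,9}→12  {2,6,8,9}→12  {2,7,8,9}→4  {3,7,8,9}→1  {4,5,6,9}→12  {4,6,8,9}→6  {5,6,8,9}→12  {5,7,8,9}→4  {6,7,8,9}→4
  5 left: {1,3,7,8,9}→1  {2,3,7,8,9}→5  {2,4,5,6,9}→60  {2,4,6,8,9}→30  {2,5,6,8,9}→60  {2,5,7,8,9}→20  {2,6,7,8,9}→20  {3,5,7,8,9}→5  {3,6,7,8,9}→5  {4,5,6,8,9}→30  {4,6,7,8,9}→10  {5,6,7,8,9}→20
  6 left: {0,1,3,7,8,9}→1  {1,2,3,7,8,9}→6  {1,3,5,7,8,9}→6  {1,3,6,7,8,9}→6  {2,3,5,7,8,9}→30  {2,3,6,7,8,9}→30  {2,4,5,6,8,9}→180  {2,4,6,7,8,9}→60  {2,5,6,7,8,9}→120  {3,4,6,7,8,9}→15  {3,5,6,7,8,9}→30  {4,5,6,7,8,9}→60
  7 left: {0,1,2,3,7,8,9}→7  {0,1,3,5,7,8,9}→7  {0,1,3,6,7,8,9}→7  {1,2,3,5,7,8,9}→42  {1,2,3,6,7,8,9}→42  {1,3,4,6,7,8,9}→21  {1,3,5,6,7,8,9}→42  {2,3,4,6,7,8,9}→105  {2,3,5,6,7,8,9}→210  {2,4,5,6,7,8,9}→420  {3,4,5,6,7,8,9}→105
  8 left: {0,1,2,3,5,7,8,9}→56  {0,1,2,3,6,7,8,9}→56  {0,1,3,4,6,7,8,9}→28  {0,1,3,5,6,7,8,9}→56  {1,2,3,4,6,7,8,9}→168  {1,2,3,5,6,7,8,9}→336  {1,3,4,5,6,7,8,9}→168  {2,3,4,5,6,7,8,9}→840
  placing 0:c first → 1512 extensions
  placing 2:u first → 252 extensions
  placing 4:b first → 504 extensions
  placing 5:e first → 252 extensions
total linear extensions = 2520

2520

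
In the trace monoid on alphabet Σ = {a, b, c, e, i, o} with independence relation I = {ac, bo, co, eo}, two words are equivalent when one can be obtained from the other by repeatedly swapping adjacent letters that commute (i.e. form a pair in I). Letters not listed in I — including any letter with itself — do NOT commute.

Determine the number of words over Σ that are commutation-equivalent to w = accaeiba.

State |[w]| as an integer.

6

#0=a has no predecessor
#1=c has no predecessor
#2=c depends on [1:c]
#3=a depends on [0:a]
#4=e depends on [2:c, 3:a]
#5=i depends on [4:e]
#6=b depends on [5:i]
#7=a depends on [6:b]
sources: [0:a, 1:c]
N(rest) = Σ N(rest − s) over sources s of rest; N(one piece) = 1:
  size 1 → [7]=1
  size 2 → [6,7]=1
  size 3 → [5,6,7]=1
  size 4 → [4,5,6,7]=1
  size 5 → [2,4,5,6,7]=1  [3,4,5,6,7]=1
  size 6 → [0,3,4,5,6,7]=1  [1,2,4,5,6,7]=1  [2,3,4,5,6,7]=2
  first=0(a) contributes 3
  first=1(c) contributes 3
|[w]| = 6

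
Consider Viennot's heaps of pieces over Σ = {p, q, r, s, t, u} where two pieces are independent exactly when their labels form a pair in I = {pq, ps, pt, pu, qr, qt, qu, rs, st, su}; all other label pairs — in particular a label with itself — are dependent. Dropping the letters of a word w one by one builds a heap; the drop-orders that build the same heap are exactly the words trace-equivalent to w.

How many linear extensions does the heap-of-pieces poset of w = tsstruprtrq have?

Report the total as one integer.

330

drop 0:t onto floor
drop 1:s onto floor
drop 2:s onto {1:s}
drop 3:t onto {0:t}
drop 4:r onto {3:t}
drop 5:u onto {4:r}
drop 6:p onto {4:r}
drop 7:r onto {5:u, 6:p}
drop 8:t onto {7:r}
drop 9:r onto {8:t}
drop 10:q onto {2:s}
ground layer = {0:t, 1:s}
drop-orders for the pieces not yet dropped (sum over which currently-grounded one goes next):
  1 to go: {9} 1  {10} 1
  2 to go: {2,10} 1  {8,9} 1  {9,10} 2
  3 to go: {1,2,10} 1  {2,9,10} 3  {7,8,9} 1  {8,9,10} 3
  4 to go: {1,2,9,10} 4  {2,8,9,10} 6  {5,7,8,9} 1  {6,7,8,9} 1  {7,8,9,10} 4
  5 to go: {1,2,8,9,10} 10  {2,7,8,9,10} 10  {5,6,7,8,9} 2  {5,7,8,9,10} 5  {6,7,8,9,10} 5
  6 to go: {1,2,7,8,9,10} 20  {2,5,7,8,9,10} 15  {2,6,7,8,9,10} 15  {4,5,6,7,8,9} 2  {5,6,7,8,9,10} 12
  7 to go: {1,2,5,7,8,9,10} 35  {1,2,6,7,8,9,10} 35  {2,5,6,7,8,9,10} 42  {3,4,5,6,7,8,9} 2  {4,5,6,7,8,9,10} 14
  8 to go: {0,3,4,5,6,7,8,9} 2  {1,2,5,6,7,8,9,10} 112  {2,4,5,6,7,8,9,10} 56  {3,4,5,6,7,8,9,10} 16
  9 to go: {0,3,4,5,6,7,8,9,10} 18  {1,2,4,5,6,7,8,9,10} 168  {2,3,4,5,6,7,8,9,10} 72
  if 0:t drops first: 240 orders
  if 1:s drops first: 90 orders
heap linearizations: 330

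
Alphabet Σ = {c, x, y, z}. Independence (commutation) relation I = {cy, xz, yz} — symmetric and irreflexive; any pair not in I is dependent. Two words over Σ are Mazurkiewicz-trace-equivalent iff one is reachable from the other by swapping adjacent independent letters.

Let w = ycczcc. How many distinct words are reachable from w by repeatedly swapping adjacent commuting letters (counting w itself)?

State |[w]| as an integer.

6

0(y) covers ∅
1(c) covers ∅
2(c) covers 1:c
3(z) covers 2:c
4(c) covers 3:z
5(c) covers 4:c
floor of heap: 0:y, 1:c
completions by unplaced set U, small U first (add the entries for U minus each lowest piece of U):
  |U|=1: {0}:1  {5}:1
  |U|=2: {0,5}:2  {4,5}:1
  |U|=3: {0,4,5}:3  {3,4,5}:1
  |U|=4: {0,3,4,5}:4  {2,3,4,5}:1
  start at 0(y): 1
  start at 1(c): 5
sum over floor = 6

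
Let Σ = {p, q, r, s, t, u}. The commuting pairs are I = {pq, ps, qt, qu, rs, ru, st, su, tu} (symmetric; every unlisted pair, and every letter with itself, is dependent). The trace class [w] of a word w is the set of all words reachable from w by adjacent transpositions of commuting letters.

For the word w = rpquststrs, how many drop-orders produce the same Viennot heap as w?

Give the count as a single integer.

#0=r has no predecessor
#1=p depends on [0:r]
#2=q depends on [0:r]
#3=u depends on [1:p]
#4=s depends on [2:q]
#5=t depends on [1:p]
#6=s depends on [4:s]
#7=t depends on [5:t]
#8=r depends on [2:q, 7:t]
#9=s depends on [6:s]
sources: [0:r]
N(rest) = Σ N(rest − s) over sources s of rest; N(one piece) = 1:
  size 1 → [3]=1  [8]=1  [9]=1
  size 2 → [3,8]=2  [3,9]=2  [6,9]=1  [7,8]=1  [8,9]=2
  size 3 → [3,6,9]=3  [3,7,8]=3  [3,8,9]=6  [4,6,9]=1  [5,7,8]=1  [6,8,9]=3  [7,8,9]=3
  size 4 → [3,4,6,9]=4  [3,5,7,8]=4  [3,6,8,9]=12  [3,7,8,9]=12  [4,6,8,9]=4  [5,7,8,9]=4  [6,7,8,9]=6
  size 5 → [1,3,5,7,8]=4  [2,4,6,8,9]=4  [3,4,6,8,9]=20  [3,5,7,8,9]=20  [3,6,7,8,9]=30  [4,6,7,8,9]=10  [5,6,7,8,9]=10
  size 6 → [1,3,5,7,8,9]=24  [2,3,4,6,8,9]=24  [2,4,6,7,8,9]=14  [3,4,6,7,8,9]=60  [3,5,6,7,8,9]=60  [4,5,6,7,8,9]=20
  size 7 → [1,3,5,6,7,8,9]=84  [2,3,4,6,7,8,9]=98  [2,4,5,6,7,8,9]=34  [3,4,5,6,7,8,9]=140
  size 8 → [1,3,4,5,6,7,8,9]=224  [2,3,4,5,6,7,8,9]=272
  first=0(r) contributes 496

496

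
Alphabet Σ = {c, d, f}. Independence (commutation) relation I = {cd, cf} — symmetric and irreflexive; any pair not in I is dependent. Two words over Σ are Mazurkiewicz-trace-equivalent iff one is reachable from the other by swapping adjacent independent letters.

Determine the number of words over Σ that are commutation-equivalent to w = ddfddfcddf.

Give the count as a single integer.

10

#0=d has no predecessor
#1=d depends on [0:d]
#2=f depends on [1:d]
#3=d depends on [2:f]
#4=d depends on [3:d]
#5=f depends on [4:d]
#6=c has no predecessor
#7=d depends on [5:f]
#8=d depends on [7:d]
#9=f depends on [8:d]
sources: [0:d, 6:c]
N(rest) = Σ N(rest − s) over sources s of rest; N(one piece) = 1:
  size 1 → [6]=1  [9]=1
  size 2 → [6,9]=2  [8,9]=1
  size 3 → [6,8,9]=3  [7,8,9]=1
  size 4 → [5,7,8,9]=1  [6,7,8,9]=4
  size 5 → [4,5,7,8,9]=1  [5,6,7,8,9]=5
  size 6 → [3,4,5,7,8,9]=1  [4,5,6,7,8,9]=6
  size 7 → [2,3,4,5,7,8,9]=1  [3,4,5,6,7,8,9]=7
  size 8 → [1,2,3,4,5,7,8,9]=1  [2,3,4,5,6,7,8,9]=8
  first=0(d) contributes 9
  first=6(c) contributes 1
|[w]| = 10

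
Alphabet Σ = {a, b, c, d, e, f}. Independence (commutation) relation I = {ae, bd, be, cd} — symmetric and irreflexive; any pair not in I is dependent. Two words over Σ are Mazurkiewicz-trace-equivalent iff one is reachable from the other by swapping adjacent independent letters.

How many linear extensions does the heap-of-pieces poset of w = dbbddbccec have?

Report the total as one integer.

56

#0=d has no predecessor
#1=b has no predecessor
#2=b depends on [1:b]
#3=d depends on [0:d]
#4=d depends on [3:d]
#5=b depends on [2:b]
#6=c depends on [5:b]
#7=c depends on [6:c]
#8=e depends on [4:d, 7:c]
#9=c depends on [8:e]
sources: [0:d, 1:b]
N(rest) = Σ N(rest − s) over sources s of rest; N(one piece) = 1:
  size 1 → [9]=1
  size 2 → [8,9]=1
  size 3 → [4,8,9]=1  [7,8,9]=1
  size 4 → [3,4,8,9]=1  [4,7,8,9]=2  [6,7,8,9]=1
  size 5 → [0,3,4,8,9]=1  [3,4,7,8,9]=3  [4,6,7,8,9]=3  [5,6,7,8,9]=1
  size 6 → [0,3,4,7,8,9]=4  [2,5,6,7,8,9]=1  [3,4,6,7,8,9]=6  [4,5,6,7,8,9]=4
  size 7 → [0,3,4,6,7,8,9]=10  [1,2,5,6,7,8,9]=1  [2,4,5,6,7,8,9]=5  [3,4,5,6,7,8,9]=10
  size 8 → [0,3,4,5,6,7,8,9]=20  [1,2,4,5,6,7,8,9]=6  [2,3,4,5,6,7,8,9]=15
  first=0(d) contributes 21
  first=1(b) contributes 35
|[w]| = 56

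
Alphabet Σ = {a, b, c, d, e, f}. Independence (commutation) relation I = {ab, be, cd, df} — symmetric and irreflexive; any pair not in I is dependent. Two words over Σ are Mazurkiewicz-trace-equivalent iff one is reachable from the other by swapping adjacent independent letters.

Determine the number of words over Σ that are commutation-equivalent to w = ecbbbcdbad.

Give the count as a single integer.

4

#0=e has no predecessor
#1=c depends on [0:e]
#2=b depends on [1:c]
#3=b depends on [2:b]
#4=b depends on [3:b]
#5=c depends on [4:b]
#6=d depends on [4:b]
#7=b depends on [5:c, 6:d]
#8=a depends on [5:c, 6:d]
#9=d depends on [7:b, 8:a]
sources: [0:e]
N(rest) = Σ N(rest − s) over sources s of rest; N(one piece) = 1:
  size 1 → [9]=1
  size 2 → [7,9]=1  [8,9]=1
  size 3 → [7,8,9]=2
  size 4 → [5,7,8,9]=2  [6,7,8,9]=2
  size 5 → [5,6,7,8,9]=4
  size 6 → [4,5,6,7,8,9]=4
  size 7 → [3,4,5,6,7,8,9]=4
  size 8 → [2,3,4,5,6,7,8,9]=4
  first=0(e) contributes 4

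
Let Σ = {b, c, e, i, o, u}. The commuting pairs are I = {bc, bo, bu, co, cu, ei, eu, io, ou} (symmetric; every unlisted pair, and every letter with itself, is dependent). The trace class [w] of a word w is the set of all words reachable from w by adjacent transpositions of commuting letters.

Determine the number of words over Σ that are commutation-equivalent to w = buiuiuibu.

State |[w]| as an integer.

4

0(b) covers ∅
1(u) covers ∅
2(i) covers 0:b, 1:u
3(u) covers 2:i
4(i) covers 3:u
5(u) covers 4:i
6(i) covers 5:u
7(b) covers 6:i
8(u) covers 6:i
floor of heap: 0:b, 1:u
completions by unplaced set U, small U first (add the entries for U minus each lowest piece of U):
  |U|=1: {7}:1  {8}:1
  |U|=2: {7,8}:2
  |U|=3: {6,7,8}:2
  |U|=4: {5,6,7,8}:2
  |U|=5: {4,5,6,7,8}:2
  |U|=6: {3,4,5,6,7,8}:2
  |U|=7: {2,3,4,5,6,7,8}:2
  start at 0(b): 2
  start at 1(u): 2
sum over floor = 4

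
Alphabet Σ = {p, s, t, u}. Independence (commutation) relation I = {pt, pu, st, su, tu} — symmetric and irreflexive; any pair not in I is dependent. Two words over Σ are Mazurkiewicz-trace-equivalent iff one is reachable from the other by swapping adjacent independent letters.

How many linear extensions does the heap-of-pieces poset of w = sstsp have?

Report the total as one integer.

drop 0:s onto floor
drop 1:s onto {0:s}
drop 2:t onto floor
drop 3:s onto {1:s}
drop 4:p onto {3:s}
ground layer = {0:s, 2:t}
drop-orders for the pieces not yet dropped (sum over which currently-grounded one goes next):
  1 to go: {2} 1  {4} 1
  2 to go: {2,4} 2  {3,4} 1
  3 to go: {1,3,4} 1  {2,3,4} 3
  if 0:s drops first: 4 orders
  if 2:t drops first: 1 orders
heap linearizations: 5

5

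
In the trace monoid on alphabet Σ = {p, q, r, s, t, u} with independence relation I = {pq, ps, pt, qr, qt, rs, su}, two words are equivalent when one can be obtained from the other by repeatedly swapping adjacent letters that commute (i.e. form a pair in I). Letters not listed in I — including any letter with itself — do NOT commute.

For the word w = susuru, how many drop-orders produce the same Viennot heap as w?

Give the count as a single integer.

piece 0:s — minimal
piece 1:u — minimal
piece 2:s rests on {0:s}
piece 3:u rests on {1:u}
piece 4:r rests on {3:u}
piece 5:u rests on {4:r}
minimal pieces: {0:s, 1:u}
ways to finish when only these pieces remain (= sum over removing one remaining piece with nothing left below it):
  1 left: {2}→1  {5}→1
  2 left: {0,2}→1  {2,5}→2  {4,5}→1
  3 left: {0,2,5}→3  {2,4,5}→3  {3,4,5}→1
  4 left: {0,2,4,5}→6  {1,3,4,5}→1  {2,3,4,5}→4
  placing 0:s first → 5 extensions
  placing 1:u first → 10 extensions
total linear extensions = 15

15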